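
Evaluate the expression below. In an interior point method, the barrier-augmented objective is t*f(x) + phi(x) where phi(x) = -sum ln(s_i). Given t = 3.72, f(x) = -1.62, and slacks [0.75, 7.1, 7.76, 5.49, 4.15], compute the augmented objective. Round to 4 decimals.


Step 1: Compute log-barrier.
ln values: [-0.2877, 1.9601, 2.049, 1.7029, 1.4231]
phi = -(-0.2877 + 1.9601 + 2.049 + 1.7029 + 1.4231) = -6.8474
Step 2: Compute augmented objective.
t*f(x) = 3.72*-1.62 = -6.0264
Total = -6.0264 - 6.8474 = -12.8738


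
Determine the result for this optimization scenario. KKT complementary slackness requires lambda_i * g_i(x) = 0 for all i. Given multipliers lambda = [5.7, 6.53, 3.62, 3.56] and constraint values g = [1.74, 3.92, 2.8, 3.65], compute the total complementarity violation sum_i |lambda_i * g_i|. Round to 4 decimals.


KKT complementary slackness check:
lambda_1 * g_1 = 5.7 * 1.74 = 9.918
lambda_2 * g_2 = 6.53 * 3.92 = 25.5976
lambda_3 * g_3 = 3.62 * 2.8 = 10.136
lambda_4 * g_4 = 3.56 * 3.65 = 12.994
Total violation = 9.918 + 25.5976 + 10.136 + 12.994 = 58.6456


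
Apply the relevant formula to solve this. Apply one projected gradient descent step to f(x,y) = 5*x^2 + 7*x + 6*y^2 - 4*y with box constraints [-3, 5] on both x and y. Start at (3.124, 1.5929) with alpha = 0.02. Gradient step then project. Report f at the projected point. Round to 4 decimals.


Step 1: Compute gradient at (3.124, 1.5929).
grad_x = 2*5*3.124 + 7 = 38.24
grad_y = 2*6*1.5929 - 4 = 15.1148
Step 2: Gradient step.
x_raw = 3.124 - 0.02*38.24 = 2.3592
y_raw = 1.5929 - 0.02*15.1148 = 1.2906
Step 3: Project onto [-3, 5].
x_proj = clip(2.3592) = 2.3592
y_proj = clip(1.2906) = 1.2906
Step 4: Evaluate f.
f(2.3592, 1.2906) = 49.1751


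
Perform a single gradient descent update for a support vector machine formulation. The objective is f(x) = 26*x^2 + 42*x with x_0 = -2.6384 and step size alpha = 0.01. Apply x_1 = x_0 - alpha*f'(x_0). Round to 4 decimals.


We compute the gradient at x_0 and apply the update.
f'(x) = 52*x + 42
f'(-2.6384) = 52*-2.6384 + 42 = -95.1968
x_1 = -2.6384 - 0.01*-95.1968 = -1.6864


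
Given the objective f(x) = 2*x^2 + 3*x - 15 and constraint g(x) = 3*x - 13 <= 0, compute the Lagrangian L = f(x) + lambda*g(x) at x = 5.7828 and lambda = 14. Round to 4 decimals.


Step 1: Evaluate f(x).
f(5.7828) = 2*5.7828^2 + 3*5.7828 - 15 = 69.23
Step 2: Evaluate g(x).
g(5.7828) = 3*5.7828 - 13 = 4.3484
Step 3: Compute Lagrangian.
L = 69.23 + 14*4.3484 = 130.1076


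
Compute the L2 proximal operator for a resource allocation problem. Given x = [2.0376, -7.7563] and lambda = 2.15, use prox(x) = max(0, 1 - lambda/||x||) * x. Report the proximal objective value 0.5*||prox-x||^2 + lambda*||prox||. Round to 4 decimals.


Step 1: Compute ||x||.
||x|| = 8.0195
Step 2: Compute scaling factor.
scale = max(0, 1 - 2.15/8.0195) = 0.7319
Step 3: prox(x) = [1.4913, -5.6769]
||prox(x)|| = 5.8695
Step 4: Proximal objective.
0.5*||prox-x||^2 = 2.3113
lambda*||prox|| = 12.6194
Total = 14.9306


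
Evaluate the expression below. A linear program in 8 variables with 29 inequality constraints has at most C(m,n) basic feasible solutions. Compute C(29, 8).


Each vertex corresponds to some choice of n active constraints out of m, so the number of vertices is at most C(m, n) = m! / (n!(m-n)!).
m = 29, n = 8
Numerator: 29 * 28 * 27 * 26 * 25 * 24 * 23 * 22
Denominator: 8! = 40320
C(29, 8) = 4292145


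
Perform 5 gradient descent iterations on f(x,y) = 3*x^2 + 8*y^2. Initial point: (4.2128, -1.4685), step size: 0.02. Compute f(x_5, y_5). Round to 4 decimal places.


Gradient descent on f(x,y) = 3*x^2 + 8*y^2.
Starting point: (4.2128, -1.4685), alpha = 0.02
Step 1: grad_x = 2*3*4.2128 = 25.2768, grad_y = 2*8*-1.4685 = -23.496
  x_1 = 4.2128 - 0.02*25.2768 = 3.7073
  y_1 = -1.4685 - 0.02*-23.496 = -0.9986
Step 2: grad_x = 2*3*3.7073 = 22.2436, grad_y = 2*8*-0.9986 = -15.9773
  x_2 = 3.7073 - 0.02*22.2436 = 3.2624
  y_2 = -0.9986 - 0.02*-15.9773 = -0.679
Step 3: grad_x = 2*3*3.2624 = 19.5744, grad_y = 2*8*-0.679 = -10.8646
  x_3 = 3.2624 - 0.02*19.5744 = 2.8709
  y_3 = -0.679 - 0.02*-10.8646 = -0.4617
Step 4: grad_x = 2*3*2.8709 = 17.2254, grad_y = 2*8*-0.4617 = -7.3879
  x_4 = 2.8709 - 0.02*17.2254 = 2.5264
  y_4 = -0.4617 - 0.02*-7.3879 = -0.314
Step 5: grad_x = 2*3*2.5264 = 15.1584, grad_y = 2*8*-0.314 = -5.0238
  x_5 = 2.5264 - 0.02*15.1584 = 2.2232
  y_5 = -0.314 - 0.02*-5.0238 = -0.2135
f(2.2232, -0.2135) = 3*2.2232^2 + 8*(-0.2135)^2 = 15.1929


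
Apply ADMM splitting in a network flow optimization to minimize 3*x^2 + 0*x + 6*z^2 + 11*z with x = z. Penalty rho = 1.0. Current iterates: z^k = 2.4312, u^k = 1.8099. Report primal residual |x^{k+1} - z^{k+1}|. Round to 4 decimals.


ADMM iteration with rho = 1.0, z^k = 2.4312, u^k = 1.8099
Step 1: x-update.
Minimize 3*x^2 + 0*x + (1.0/2)*(x - 2.4312 + 1.8099)^2
FOC: (2*3 + 1.0)*x = 0 + 1.0*(2.4312 - 1.8099)
x^{k+1} = 0.0888
Step 2: z-update.
Minimize 6*z^2 + 11*z + (1.0/2)*(0.0888 - z + 1.8099)^2
FOC: (2*6 + 1.0)*z = -11 + 1.0*(0.0888 + 1.8099)
z^{k+1} = -0.7001
Step 3: u-update.
u^{k+1} = 1.8099 + 0.0888 + 0.7001 = 2.5988
Step 4: Primal residual = |0.0888 + 0.7001| = 0.7889


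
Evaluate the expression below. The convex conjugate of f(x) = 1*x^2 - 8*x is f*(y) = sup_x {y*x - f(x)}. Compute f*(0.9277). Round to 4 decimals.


f*(y) = sup_x {y*x - a*x^2 - b*x} = sup_x {(y-b)*x - a*x^2}
FOC: (y - b) - 2a*x = 0 => x* = (y - b)/(2a)
x* = (0.9277 + 8)/(2*1) = 4.4639
f*(0.9277) = (y-b)^2/(4a) = (0.9277 + 8)^2/(4*1)
= 79.7038/4 = 19.926


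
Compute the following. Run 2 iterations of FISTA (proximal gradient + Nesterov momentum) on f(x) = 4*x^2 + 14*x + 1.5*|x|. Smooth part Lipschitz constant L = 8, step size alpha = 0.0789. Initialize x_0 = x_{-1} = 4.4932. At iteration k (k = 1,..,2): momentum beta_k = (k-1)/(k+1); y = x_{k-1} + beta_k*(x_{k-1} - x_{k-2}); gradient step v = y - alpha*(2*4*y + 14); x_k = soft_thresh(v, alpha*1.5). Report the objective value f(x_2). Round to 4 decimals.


FISTA on f(x) = 4*x^2 + 14*x + 1.5*|x|
L = 8, alpha = 0.0789
Iteration 1: beta = 0.0, y = 4.4932 + 0.0*(4.4932 - 4.4932) = 4.4932
  grad(y) = 49.9456, v = y - alpha*grad = 0.5525
  prox(v) = soft_thresh(0.5525, 0.1184) = 0.4341
Iteration 2: beta = 0.3333, y = 0.4341 + 0.3333*(0.4341 - 4.4932) = -0.9189
  grad(y) = 6.649, v = y - alpha*grad = -1.4435
  prox(v) = soft_thresh(-1.4435, 0.1184) = -1.3251
f(x_2) = 4*(-1.3251)^2 + 14*(-1.3251) + 1.5*|-1.3251| = -9.5403


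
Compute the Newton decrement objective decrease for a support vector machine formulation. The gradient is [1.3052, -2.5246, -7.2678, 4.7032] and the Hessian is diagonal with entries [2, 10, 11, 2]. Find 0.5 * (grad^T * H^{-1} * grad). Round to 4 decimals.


Step 1: H is diagonal, so H^(-1) * g = [0.6526, -0.2525, -0.6607, 2.3516].
Step 2: g^T H^(-1) g = sum_i g_i^2 / H_ii
  = (1.3052)^2/2 + (-2.5246)^2/10 + (-7.2678)^2/11 + (4.7032)^2/2
  = 0.8518 + 0.6374 + 4.8019 + 11.06 = 17.3511
Step 3: Objective decrease = 0.5 * g^T H^(-1) g = 8.6755


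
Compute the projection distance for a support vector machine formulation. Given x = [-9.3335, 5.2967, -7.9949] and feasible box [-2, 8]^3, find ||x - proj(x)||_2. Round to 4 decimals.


Project each component onto [-2, 8].
clip(-9.3335) = -2.0, clip(5.2967) = 5.2967, clip(-7.9949) = -2.0
Projection = [-2.0, 5.2967, -2.0]
Squared diffs: [53.7802, 0.0, 35.9388]
Distance = sqrt(89.719) = 9.472


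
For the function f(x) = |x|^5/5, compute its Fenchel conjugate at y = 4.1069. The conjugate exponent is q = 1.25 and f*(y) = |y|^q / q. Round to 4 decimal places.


The conjugate exponent q satisfies 1/p + 1/q = 1.
p = 5, so q = 5/(5 - 1) = 1.25
|y|^q = 4.1069^1.25 = 5.8465
f*(4.1069) = 5.8465 / 1.25 = 4.6772


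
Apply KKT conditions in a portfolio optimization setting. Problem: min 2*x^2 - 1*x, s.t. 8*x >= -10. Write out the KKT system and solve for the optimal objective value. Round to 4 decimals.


Step 1: Try lambda = 0 (constraint inactive).
Stationarity: 2*2*x - 1 = 0
x* = 1/(2*2) = 0.25
Check constraint: 8*0.25 = 2.0 >= -10 -- satisfied.
Step 2: Compute optimal value.
f(x*) = 2*0.25^2 - 1*0.25 = -0.125


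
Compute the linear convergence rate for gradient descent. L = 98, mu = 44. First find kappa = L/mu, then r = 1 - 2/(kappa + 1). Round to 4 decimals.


Step 1: Compute the condition number.
kappa = L/mu = 98/44 = 2.2273
Step 2: Compute the convergence rate.
r = 1 - 2/(kappa + 1) = 1 - 2*mu/(L + mu) = (L - mu)/(L + mu) = 54/142 = 0.3803


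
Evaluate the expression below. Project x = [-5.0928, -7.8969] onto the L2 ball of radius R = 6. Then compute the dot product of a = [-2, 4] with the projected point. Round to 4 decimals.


Step 1: Compute ||x|| (intermediates to 6 decimals).
||x|| = sqrt((-5.0928)^2 + (-7.8969)^2) = 9.396682
Step 2: Project.
Since ||x|| > R, scale = R/||x|| = 6/9.396682 = 0.638523, proj(x) = scale * x
proj(x) = [-3.25187, -5.042352]
Step 3: Dot product.
a^T * proj(x) = -2*(-3.25187) + 4*(-5.042352) = -13.6657


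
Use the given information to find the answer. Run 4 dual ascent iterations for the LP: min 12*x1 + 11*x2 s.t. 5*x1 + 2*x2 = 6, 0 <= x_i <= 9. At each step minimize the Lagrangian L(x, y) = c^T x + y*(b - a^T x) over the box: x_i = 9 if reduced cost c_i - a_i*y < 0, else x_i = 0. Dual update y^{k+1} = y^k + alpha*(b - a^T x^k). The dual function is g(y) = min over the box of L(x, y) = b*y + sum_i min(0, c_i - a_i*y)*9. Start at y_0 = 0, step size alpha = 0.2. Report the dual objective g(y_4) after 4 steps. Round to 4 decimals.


Dual ascent for LP: min 12*x1 + 11*x2, 5*x1 + 2*x2 = 6, 0 <= x_i <= 9
Step 1: y^k = 0.0, reduced costs: (12.0, 11.0)
  x^k = (0.0, 0.0), subgradient = b - a^T x = 6.0
  y^{k+1} = 0.0 + 0.2*6.0 = 1.2
Step 2: y^k = 1.2, reduced costs: (6.0, 8.6)
  x^k = (0.0, 0.0), subgradient = b - a^T x = 6.0
  y^{k+1} = 1.2 + 0.2*6.0 = 2.4
Step 3: y^k = 2.4, reduced costs: (0.0, 6.2)
  x^k = (0.0, 0.0), subgradient = b - a^T x = 6.0
  y^{k+1} = 2.4 + 0.2*6.0 = 3.6
Step 4: y^k = 3.6, reduced costs: (-6.0, 3.8)
  x^k = (9.0, 0.0), subgradient = b - a^T x = -39.0
  y^{k+1} = 3.6 + 0.2*-39.0 = -4.2
Dual objective at y_4 = -4.2: reduced costs (33.0, 19.4), box minimizer x = (0.0, 0.0)
g(y_4) = b*y + (c1 - a1*y)*x1 + (c2 - a2*y)*x2 = 6*(-4.2) + 33.0*0.0 + 19.4*0.0 = -25.2 + 0.0 + 0.0 = -25.2


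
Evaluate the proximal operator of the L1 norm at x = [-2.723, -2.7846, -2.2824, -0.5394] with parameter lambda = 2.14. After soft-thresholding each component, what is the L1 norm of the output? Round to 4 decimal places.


Soft-thresholding with lambda = 2.14:
prox(-2.723) = sign(-2.723)*max(|-2.723| - 2.14, 0) = -0.583
prox(-2.7846) = sign(-2.7846)*max(|-2.7846| - 2.14, 0) = -0.6446
prox(-2.2824) = sign(-2.2824)*max(|-2.2824| - 2.14, 0) = -0.1424
prox(-0.5394) = sign(-0.5394)*max(|-0.5394| - 2.14, 0) = 0.0
prox(x) = [-0.583, -0.6446, -0.1424, 0.0]
||prox(x)||_1 = 0.583 + 0.6446 + 0.1424 + 0.0 = 1.37


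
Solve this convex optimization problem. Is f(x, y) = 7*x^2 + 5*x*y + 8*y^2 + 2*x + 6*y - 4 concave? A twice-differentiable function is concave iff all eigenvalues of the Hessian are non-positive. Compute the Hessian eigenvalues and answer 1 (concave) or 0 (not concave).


The Hessian of f(x,y) = 7*x^2 + 5*x*y + 8*y^2 + 2*x + 6*y - 4 is:
H = [[14, 5], [5, 16]]
Trace = 14 + 16 = 30
Determinant = 14*16 - (5)^2 = 199
Discriminant = (30)^2 - 4*199 = 104.0
Eigenvalues: lambda_1 = 9.901, lambda_2 = 20.099
The function is not concave.

0


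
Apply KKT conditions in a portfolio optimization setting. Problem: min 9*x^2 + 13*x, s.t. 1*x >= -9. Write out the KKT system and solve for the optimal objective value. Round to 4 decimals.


Step 1: Try lambda = 0 (constraint inactive).
Stationarity: 2*9*x + 13 = 0
x* = -13/(2*9) = -13/18 = -0.7222 (rounded; the exact value -13/18 is used below)
Check constraint: 1*-0.7222 = -0.7222 >= -9 -- satisfied.
Step 2: Compute optimal value.
f(x*) = 9*(-13/18)^2 + 13*(-13/18) = -4.6944


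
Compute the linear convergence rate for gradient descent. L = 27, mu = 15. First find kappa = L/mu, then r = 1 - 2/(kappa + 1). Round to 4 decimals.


Step 1: Compute the condition number.
kappa = L/mu = 27/15 = 1.8
Step 2: Compute the convergence rate.
r = 1 - 2/(kappa + 1) = 1 - 2*mu/(L + mu) = (L - mu)/(L + mu) = 12/42 = 0.2857


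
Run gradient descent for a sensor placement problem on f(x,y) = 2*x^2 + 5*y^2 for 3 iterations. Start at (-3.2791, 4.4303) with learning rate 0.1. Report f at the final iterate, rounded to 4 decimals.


Gradient descent on f(x,y) = 2*x^2 + 5*y^2.
Starting point: (-3.2791, 4.4303), alpha = 0.1
Step 1: grad_x = 2*2*-3.2791 = -13.1164, grad_y = 2*5*4.4303 = 44.303
  x_1 = -3.2791 - 0.1*-13.1164 = -1.9675
  y_1 = 4.4303 - 0.1*44.303 = 0.0
Step 2: grad_x = 2*2*-1.9675 = -7.8698, grad_y = 2*5*0.0 = 0.0
  x_2 = -1.9675 - 0.1*-7.8698 = -1.1805
  y_2 = 0.0 - 0.1*0.0 = 0.0
Step 3: grad_x = 2*2*-1.1805 = -4.7219, grad_y = 2*5*0.0 = 0.0
  x_3 = -1.1805 - 0.1*-4.7219 = -0.7083
  y_3 = 0.0 - 0.1*0.0 = 0.0
f(-0.7083, 0.0) = 2*(-0.7083)^2 + 5*0.0^2 = 1.0033


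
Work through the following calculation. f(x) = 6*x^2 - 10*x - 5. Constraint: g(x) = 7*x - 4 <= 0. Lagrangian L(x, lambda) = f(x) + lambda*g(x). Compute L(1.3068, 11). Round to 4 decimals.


Step 1: Evaluate f(x).
f(1.3068) = 6*1.3068^2 - 10*1.3068 - 5 = -7.8216
Step 2: Evaluate g(x).
g(1.3068) = 7*1.3068 - 4 = 5.1476
Step 3: Compute Lagrangian.
L = -7.8216 + 11*5.1476 = 48.802


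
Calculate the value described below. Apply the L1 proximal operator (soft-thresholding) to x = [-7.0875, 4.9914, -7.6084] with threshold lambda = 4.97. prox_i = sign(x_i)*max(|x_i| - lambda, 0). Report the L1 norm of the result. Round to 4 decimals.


Soft-thresholding with lambda = 4.97:
prox(-7.0875) = sign(-7.0875)*max(|-7.0875| - 4.97, 0) = -2.1175
prox(4.9914) = sign(4.9914)*max(|4.9914| - 4.97, 0) = 0.0214
prox(-7.6084) = sign(-7.6084)*max(|-7.6084| - 4.97, 0) = -2.6384
prox(x) = [-2.1175, 0.0214, -2.6384]
||prox(x)||_1 = 2.1175 + 0.0214 + 2.6384 = 4.7773


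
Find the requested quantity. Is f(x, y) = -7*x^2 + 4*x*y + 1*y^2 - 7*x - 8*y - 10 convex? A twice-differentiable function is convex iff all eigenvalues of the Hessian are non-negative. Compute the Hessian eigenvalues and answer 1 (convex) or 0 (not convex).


The Hessian of f(x,y) = -7*x^2 + 4*x*y + 1*y^2 - 7*x - 8*y - 10 is:
H = [[-14, 4], [4, 2]]
Trace = -14 + 2 = -12
Determinant = -14*2 - (4)^2 = -44
Discriminant = (-12)^2 - 4*-44 = 320.0
Eigenvalues: lambda_1 = -14.9443, lambda_2 = 2.9443
The function is not convex.

0


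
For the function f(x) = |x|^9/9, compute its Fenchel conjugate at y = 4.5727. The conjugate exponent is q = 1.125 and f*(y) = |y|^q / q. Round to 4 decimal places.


The conjugate exponent q satisfies 1/p + 1/q = 1.
p = 9, so q = 9/(9 - 1) = 1.125
|y|^q = 4.5727^1.125 = 5.5296
f*(4.5727) = 5.5296 / 1.125 = 4.9152


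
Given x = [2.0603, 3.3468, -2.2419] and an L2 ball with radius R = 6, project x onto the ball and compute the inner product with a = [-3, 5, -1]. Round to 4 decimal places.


Step 1: Compute ||x|| (intermediates to 6 decimals).
||x|| = sqrt(2.0603^2 + 3.3468^2 + (-2.2419)^2) = 4.524602
Step 2: Project.
Since ||x|| <= R, proj = x (no scaling needed).
proj(x) = [2.0603, 3.3468, -2.2419]
Step 3: Dot product.
a^T * proj(x) = -3*2.0603 + 5*3.3468 - 1*(-2.2419) = 12.795


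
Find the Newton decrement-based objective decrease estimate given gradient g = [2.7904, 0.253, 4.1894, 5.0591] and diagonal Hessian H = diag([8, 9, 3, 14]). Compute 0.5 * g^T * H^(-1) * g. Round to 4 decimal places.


Step 1: H is diagonal, so H^(-1) * g = [0.3488, 0.0281, 1.3965, 0.3614].
Step 2: g^T H^(-1) g = sum_i g_i^2 / H_ii
  = (2.7904)^2/8 + (0.253)^2/9 + (4.1894)^2/3 + (5.0591)^2/14
  = 0.9733 + 0.0071 + 5.8504 + 1.8282 = 8.6589
Step 3: Objective decrease = 0.5 * g^T H^(-1) g = 4.3295


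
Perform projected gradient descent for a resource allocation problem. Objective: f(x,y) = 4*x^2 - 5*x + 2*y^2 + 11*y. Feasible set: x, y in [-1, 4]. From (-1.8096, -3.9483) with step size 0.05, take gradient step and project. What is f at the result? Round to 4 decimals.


Step 1: Compute gradient at (-1.8096, -3.9483).
grad_x = 2*4*-1.8096 - 5 = -19.4768
grad_y = 2*2*-3.9483 + 11 = -4.7932
Step 2: Gradient step.
x_raw = -1.8096 - 0.05*-19.4768 = -0.8358
y_raw = -3.9483 - 0.05*-4.7932 = -3.7086
Step 3: Project onto [-1, 4].
x_proj = clip(-0.8358) = -0.8358
y_proj = clip(-3.7086) = -1.0
Step 4: Evaluate f.
f(-0.8358, -1.0) = -2.0272


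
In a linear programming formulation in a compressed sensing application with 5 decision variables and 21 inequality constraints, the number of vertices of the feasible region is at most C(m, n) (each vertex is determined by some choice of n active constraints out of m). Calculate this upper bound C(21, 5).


Each vertex corresponds to some choice of n active constraints out of m, so the number of vertices is at most C(m, n) = m! / (n!(m-n)!).
m = 21, n = 5
Numerator: 21 * 20 * 19 * 18 * 17
Denominator: 5! = 120
C(21, 5) = 20349


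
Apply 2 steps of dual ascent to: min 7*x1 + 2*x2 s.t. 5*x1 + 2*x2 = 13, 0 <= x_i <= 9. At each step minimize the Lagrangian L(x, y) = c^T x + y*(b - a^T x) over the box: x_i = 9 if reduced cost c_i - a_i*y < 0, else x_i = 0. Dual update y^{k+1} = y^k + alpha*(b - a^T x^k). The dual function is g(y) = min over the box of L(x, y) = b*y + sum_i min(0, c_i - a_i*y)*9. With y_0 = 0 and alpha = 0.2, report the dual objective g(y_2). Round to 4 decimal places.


Dual ascent for LP: min 7*x1 + 2*x2, 5*x1 + 2*x2 = 13, 0 <= x_i <= 9
Step 1: y^k = 0.0, reduced costs: (7.0, 2.0)
  x^k = (0.0, 0.0), subgradient = b - a^T x = 13.0
  y^{k+1} = 0.0 + 0.2*13.0 = 2.6
Step 2: y^k = 2.6, reduced costs: (-6.0, -3.2)
  x^k = (9.0, 9.0), subgradient = b - a^T x = -50.0
  y^{k+1} = 2.6 + 0.2*-50.0 = -7.4
Dual objective at y_2 = -7.4: reduced costs (44.0, 16.8), box minimizer x = (0.0, 0.0)
g(y_2) = b*y + (c1 - a1*y)*x1 + (c2 - a2*y)*x2 = 13*(-7.4) + 44.0*0.0 + 16.8*0.0 = -96.2 + 0.0 + 0.0 = -96.2


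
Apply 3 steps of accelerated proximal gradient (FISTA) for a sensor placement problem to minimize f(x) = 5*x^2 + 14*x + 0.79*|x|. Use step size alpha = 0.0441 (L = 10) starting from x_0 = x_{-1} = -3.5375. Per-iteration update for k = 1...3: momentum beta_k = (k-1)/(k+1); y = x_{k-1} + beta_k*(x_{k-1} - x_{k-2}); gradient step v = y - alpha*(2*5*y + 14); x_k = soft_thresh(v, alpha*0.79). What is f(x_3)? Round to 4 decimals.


FISTA on f(x) = 5*x^2 + 14*x + 0.79*|x|
L = 10, alpha = 0.0441
Iteration 1: beta = 0.0, y = -3.5375 + 0.0*(-3.5375 + 3.5375) = -3.5375
  grad(y) = -21.375, v = y - alpha*grad = -2.5949
  prox(v) = soft_thresh(-2.5949, 0.0348) = -2.56
Iteration 2: beta = 0.3333, y = -2.56 + 0.3333*(-2.56 + 3.5375) = -2.2342
  grad(y) = -8.342, v = y - alpha*grad = -1.8663
  prox(v) = soft_thresh(-1.8663, 0.0348) = -1.8315
Iteration 3: beta = 0.5, y = -1.8315 + 0.5*(-1.8315 + 2.56) = -1.4672
  grad(y) = -0.672, v = y - alpha*grad = -1.4376
  prox(v) = soft_thresh(-1.4376, 0.0348) = -1.4027
f(x_3) = 5*(-1.4027)^2 + 14*(-1.4027) + 0.79*|-1.4027| = -8.6918


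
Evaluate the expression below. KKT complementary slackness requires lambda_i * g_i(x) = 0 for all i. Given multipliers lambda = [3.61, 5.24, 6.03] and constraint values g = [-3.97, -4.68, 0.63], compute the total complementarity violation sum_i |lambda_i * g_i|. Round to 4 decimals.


KKT complementary slackness check:
lambda_1 * g_1 = 3.61 * -3.97 = -14.3317
lambda_2 * g_2 = 5.24 * -4.68 = -24.5232
lambda_3 * g_3 = 6.03 * 0.63 = 3.7989
Total violation = 14.3317 + 24.5232 + 3.7989 = 42.6538


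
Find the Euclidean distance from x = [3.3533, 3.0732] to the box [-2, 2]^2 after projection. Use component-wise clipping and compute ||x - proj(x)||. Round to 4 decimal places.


Project each component onto [-2, 2].
clip(3.3533) = 2.0, clip(3.0732) = 2.0
Projection = [2.0, 2.0]
Squared diffs: [1.8314, 1.1518]
Distance = sqrt(2.9832) = 1.7272


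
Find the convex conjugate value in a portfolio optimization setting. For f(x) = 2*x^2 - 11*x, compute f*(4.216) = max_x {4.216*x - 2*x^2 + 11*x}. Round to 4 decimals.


f*(y) = sup_x {y*x - a*x^2 - b*x} = sup_x {(y-b)*x - a*x^2}
FOC: (y - b) - 2a*x = 0 => x* = (y - b)/(2a)
x* = (4.216 + 11)/(2*2) = 3.804
f*(4.216) = (y-b)^2/(4a) = (4.216 + 11)^2/(4*2)
= 231.5267/8 = 28.9408


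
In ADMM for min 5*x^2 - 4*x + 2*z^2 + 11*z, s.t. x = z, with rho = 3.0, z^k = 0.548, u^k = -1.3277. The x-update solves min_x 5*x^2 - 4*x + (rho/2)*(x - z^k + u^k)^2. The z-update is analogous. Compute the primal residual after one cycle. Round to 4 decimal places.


ADMM iteration with rho = 3.0, z^k = 0.548, u^k = -1.3277
Step 1: x-update.
Minimize 5*x^2 - 4*x + (3.0/2)*(x - 0.548 - 1.3277)^2
FOC: (2*5 + 3.0)*x = 4 + 3.0*(0.548 + 1.3277)
x^{k+1} = 0.7405
Step 2: z-update.
Minimize 2*z^2 + 11*z + (3.0/2)*(0.7405 - z - 1.3277)^2
FOC: (2*2 + 3.0)*z = -11 + 3.0*(0.7405 - 1.3277)
z^{k+1} = -1.8231
Step 3: u-update.
u^{k+1} = -1.3277 + 0.7405 + 1.8231 = 1.2359
Step 4: Primal residual = |0.7405 + 1.8231| = 2.5636


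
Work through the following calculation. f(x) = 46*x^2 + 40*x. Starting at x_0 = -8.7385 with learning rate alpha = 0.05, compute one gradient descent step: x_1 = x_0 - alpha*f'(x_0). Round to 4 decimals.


We compute the gradient at x_0 and apply the update.
f'(x) = 92*x + 40
f'(-8.7385) = 92*-8.7385 + 40 = -763.942
x_1 = -8.7385 - 0.05*-763.942 = 29.4586


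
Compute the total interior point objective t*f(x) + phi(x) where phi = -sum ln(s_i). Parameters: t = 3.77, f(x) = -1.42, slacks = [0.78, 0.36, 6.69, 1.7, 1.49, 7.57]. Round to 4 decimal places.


Step 1: Compute log-barrier.
ln values: [-0.2485, -1.0217, 1.9006, 0.5306, 0.3988, 2.0242]
phi = -(-0.2485 - 1.0217 + 1.9006 + 0.5306 + 0.3988 + 2.0242) = -3.5841
Step 2: Compute augmented objective.
t*f(x) = 3.77*-1.42 = -5.3534
Total = -5.3534 - 3.5841 = -8.9375


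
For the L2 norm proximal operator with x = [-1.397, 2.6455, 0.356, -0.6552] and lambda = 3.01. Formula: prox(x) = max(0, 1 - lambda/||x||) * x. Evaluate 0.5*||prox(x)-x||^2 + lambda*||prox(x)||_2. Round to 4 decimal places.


Step 1: Compute ||x||.
||x|| = 3.0832
Step 2: Compute scaling factor.
scale = max(0, 1 - 3.01/3.0832) = 0.0238
Step 3: prox(x) = [-0.0332, 0.0628, 0.0085, -0.0156]
||prox(x)|| = 0.0732
Step 4: Proximal objective.
0.5*||prox-x||^2 = 4.5301
lambda*||prox|| = 0.2203
Total = 4.7505


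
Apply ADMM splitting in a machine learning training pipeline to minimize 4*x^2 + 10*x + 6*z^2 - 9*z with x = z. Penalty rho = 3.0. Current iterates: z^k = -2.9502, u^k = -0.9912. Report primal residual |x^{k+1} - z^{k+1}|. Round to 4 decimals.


ADMM iteration with rho = 3.0, z^k = -2.9502, u^k = -0.9912
Step 1: x-update.
Minimize 4*x^2 + 10*x + (3.0/2)*(x + 2.9502 - 0.9912)^2
FOC: (2*4 + 3.0)*x = -10 + 3.0*(-2.9502 + 0.9912)
x^{k+1} = -1.4434
Step 2: z-update.
Minimize 6*z^2 - 9*z + (3.0/2)*(-1.4434 - z - 0.9912)^2
FOC: (2*6 + 3.0)*z = 9 + 3.0*(-1.4434 - 0.9912)
z^{k+1} = 0.1131
Step 3: u-update.
u^{k+1} = -0.9912 - 1.4434 - 0.1131 = -2.5477
Step 4: Primal residual = |-1.4434 - 0.1131| = 1.5565


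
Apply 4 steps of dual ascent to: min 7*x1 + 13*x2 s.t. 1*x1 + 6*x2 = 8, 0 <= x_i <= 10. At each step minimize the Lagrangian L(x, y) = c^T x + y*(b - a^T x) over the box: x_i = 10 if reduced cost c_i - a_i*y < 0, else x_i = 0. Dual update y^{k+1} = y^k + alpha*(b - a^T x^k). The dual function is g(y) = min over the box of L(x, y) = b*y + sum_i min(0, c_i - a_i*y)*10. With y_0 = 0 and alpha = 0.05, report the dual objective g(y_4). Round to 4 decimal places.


Dual ascent for LP: min 7*x1 + 13*x2, 1*x1 + 6*x2 = 8, 0 <= x_i <= 10
Step 1: y^k = 0.0, reduced costs: (7.0, 13.0)
  x^k = (0.0, 0.0), subgradient = b - a^T x = 8.0
  y^{k+1} = 0.0 + 0.05*8.0 = 0.4
Step 2: y^k = 0.4, reduced costs: (6.6, 10.6)
  x^k = (0.0, 0.0), subgradient = b - a^T x = 8.0
  y^{k+1} = 0.4 + 0.05*8.0 = 0.8
Step 3: y^k = 0.8, reduced costs: (6.2, 8.2)
  x^k = (0.0, 0.0), subgradient = b - a^T x = 8.0
  y^{k+1} = 0.8 + 0.05*8.0 = 1.2
Step 4: y^k = 1.2, reduced costs: (5.8, 5.8)
  x^k = (0.0, 0.0), subgradient = b - a^T x = 8.0
  y^{k+1} = 1.2 + 0.05*8.0 = 1.6
Dual objective at y_4 = 1.6: reduced costs (5.4, 3.4), box minimizer x = (0.0, 0.0)
g(y_4) = b*y + (c1 - a1*y)*x1 + (c2 - a2*y)*x2 = 8*1.6 + 5.4*0.0 + 3.4*0.0 = 12.8 + 0.0 + 0.0 = 12.8


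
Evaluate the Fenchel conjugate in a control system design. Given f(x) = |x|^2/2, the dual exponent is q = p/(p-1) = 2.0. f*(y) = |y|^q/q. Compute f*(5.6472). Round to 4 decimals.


The conjugate exponent q satisfies 1/p + 1/q = 1.
p = 2, so q = 2/(2 - 1) = 2.0
|y|^q = 5.6472^2.0 = 31.8909
f*(5.6472) = 31.8909 / 2.0 = 15.9454


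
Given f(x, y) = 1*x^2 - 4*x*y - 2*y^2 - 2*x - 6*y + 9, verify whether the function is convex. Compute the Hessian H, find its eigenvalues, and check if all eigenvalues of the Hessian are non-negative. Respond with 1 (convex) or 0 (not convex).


The Hessian of f(x,y) = 1*x^2 - 4*x*y - 2*y^2 - 2*x - 6*y + 9 is:
H = [[2, -4], [-4, -4]]
Trace = 2 - 4 = -2
Determinant = 2*-4 - (-4)^2 = -24
Discriminant = (-2)^2 - 4*-24 = 100.0
Eigenvalues: lambda_1 = -6.0, lambda_2 = 4.0
The function is not convex.

0


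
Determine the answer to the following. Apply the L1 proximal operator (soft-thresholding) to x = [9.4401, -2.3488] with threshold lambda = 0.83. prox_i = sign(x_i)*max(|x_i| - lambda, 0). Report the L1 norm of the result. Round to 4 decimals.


Soft-thresholding with lambda = 0.83:
prox(9.4401) = sign(9.4401)*max(|9.4401| - 0.83, 0) = 8.6101
prox(-2.3488) = sign(-2.3488)*max(|-2.3488| - 0.83, 0) = -1.5188
prox(x) = [8.6101, -1.5188]
||prox(x)||_1 = 8.6101 + 1.5188 = 10.1289


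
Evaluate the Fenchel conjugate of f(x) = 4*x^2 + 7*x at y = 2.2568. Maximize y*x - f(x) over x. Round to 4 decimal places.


f*(y) = sup_x {y*x - a*x^2 - b*x} = sup_x {(y-b)*x - a*x^2}
FOC: (y - b) - 2a*x = 0 => x* = (y - b)/(2a)
x* = (2.2568 - 7)/(2*4) = -0.5929
f*(2.2568) = (y-b)^2/(4a) = (2.2568 - 7)^2/(4*4)
= 22.4979/16 = 1.4061


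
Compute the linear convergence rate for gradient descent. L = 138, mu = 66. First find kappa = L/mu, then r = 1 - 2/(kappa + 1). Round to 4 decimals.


Step 1: Compute the condition number.
kappa = L/mu = 138/66 = 2.0909
Step 2: Compute the convergence rate.
r = 1 - 2/(kappa + 1) = 1 - 2*mu/(L + mu) = (L - mu)/(L + mu) = 72/204 = 0.3529


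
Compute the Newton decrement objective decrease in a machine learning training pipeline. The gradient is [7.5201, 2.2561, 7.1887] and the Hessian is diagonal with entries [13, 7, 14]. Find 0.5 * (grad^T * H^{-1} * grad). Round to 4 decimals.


Step 1: H is diagonal, so H^(-1) * g = [0.5785, 0.3223, 0.5135].
Step 2: g^T H^(-1) g = sum_i g_i^2 / H_ii
  = (7.5201)^2/13 + (2.2561)^2/7 + (7.1887)^2/14
  = 4.3501 + 0.7271 + 3.6912 = 8.7685
Step 3: Objective decrease = 0.5 * g^T H^(-1) g = 4.3843


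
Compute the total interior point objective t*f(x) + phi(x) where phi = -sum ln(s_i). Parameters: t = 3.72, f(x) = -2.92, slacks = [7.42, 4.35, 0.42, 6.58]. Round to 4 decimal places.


Step 1: Compute log-barrier.
ln values: [2.0042, 1.4702, -0.8675, 1.884]
phi = -(2.0042 + 1.4702 - 0.8675 + 1.884) = -4.4909
Step 2: Compute augmented objective.
t*f(x) = 3.72*-2.92 = -10.8624
Total = -10.8624 - 4.4909 = -15.3533


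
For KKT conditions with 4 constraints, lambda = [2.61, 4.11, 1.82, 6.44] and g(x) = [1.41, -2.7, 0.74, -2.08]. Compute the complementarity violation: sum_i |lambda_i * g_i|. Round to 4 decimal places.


KKT complementary slackness check:
lambda_1 * g_1 = 2.61 * 1.41 = 3.6801
lambda_2 * g_2 = 4.11 * -2.7 = -11.097
lambda_3 * g_3 = 1.82 * 0.74 = 1.3468
lambda_4 * g_4 = 6.44 * -2.08 = -13.3952
Total violation = 3.6801 + 11.097 + 1.3468 + 13.3952 = 29.5191


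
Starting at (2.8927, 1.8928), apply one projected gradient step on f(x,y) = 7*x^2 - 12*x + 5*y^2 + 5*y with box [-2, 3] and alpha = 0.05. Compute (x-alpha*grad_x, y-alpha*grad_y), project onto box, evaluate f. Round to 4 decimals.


Step 1: Compute gradient at (2.8927, 1.8928).
grad_x = 2*7*2.8927 - 12 = 28.4978
grad_y = 2*5*1.8928 + 5 = 23.928
Step 2: Gradient step.
x_raw = 2.8927 - 0.05*28.4978 = 1.4678
y_raw = 1.8928 - 0.05*23.928 = 0.6964
Step 3: Project onto [-2, 3].
x_proj = clip(1.4678) = 1.4678
y_proj = clip(0.6964) = 0.6964
Step 4: Evaluate f.
f(1.4678, 0.6964) = 3.3744


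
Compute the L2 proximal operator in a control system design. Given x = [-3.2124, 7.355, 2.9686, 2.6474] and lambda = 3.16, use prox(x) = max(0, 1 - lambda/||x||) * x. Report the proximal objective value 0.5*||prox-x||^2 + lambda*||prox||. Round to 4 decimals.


Step 1: Compute ||x||.
||x|| = 8.9575
Step 2: Compute scaling factor.
scale = max(0, 1 - 3.16/8.9575) = 0.6472
Step 3: prox(x) = [-2.0791, 4.7603, 1.9213, 1.7135]
||prox(x)|| = 5.7975
Step 4: Proximal objective.
0.5*||prox-x||^2 = 4.9928
lambda*||prox|| = 18.3201
Total = 23.3129


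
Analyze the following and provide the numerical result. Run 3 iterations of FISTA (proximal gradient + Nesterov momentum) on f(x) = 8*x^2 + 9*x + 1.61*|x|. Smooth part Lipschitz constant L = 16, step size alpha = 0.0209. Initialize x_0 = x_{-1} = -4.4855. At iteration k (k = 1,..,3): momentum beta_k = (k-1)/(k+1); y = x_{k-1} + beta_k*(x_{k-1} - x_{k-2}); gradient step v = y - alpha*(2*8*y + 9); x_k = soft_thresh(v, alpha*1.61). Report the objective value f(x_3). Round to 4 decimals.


FISTA on f(x) = 8*x^2 + 9*x + 1.61*|x|
L = 16, alpha = 0.0209
Iteration 1: beta = 0.0, y = -4.4855 + 0.0*(-4.4855 + 4.4855) = -4.4855
  grad(y) = -62.768, v = y - alpha*grad = -3.1736
  prox(v) = soft_thresh(-3.1736, 0.0336) = -3.14
Iteration 2: beta = 0.3333, y = -3.14 + 0.3333*(-3.14 + 4.4855) = -2.6915
  grad(y) = -34.064, v = y - alpha*grad = -1.9796
  prox(v) = soft_thresh(-1.9796, 0.0336) = -1.9459
Iteration 3: beta = 0.5, y = -1.9459 + 0.5*(-1.9459 + 3.14) = -1.3489
  grad(y) = -12.5819, v = y - alpha*grad = -1.0859
  prox(v) = soft_thresh(-1.0859, 0.0336) = -1.0523
f(x_3) = 8*(-1.0523)^2 + 9*(-1.0523) + 1.61*|-1.0523| = 1.0818


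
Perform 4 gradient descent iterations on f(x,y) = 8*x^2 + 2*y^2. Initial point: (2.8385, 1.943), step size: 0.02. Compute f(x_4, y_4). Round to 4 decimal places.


Gradient descent on f(x,y) = 8*x^2 + 2*y^2.
Starting point: (2.8385, 1.943), alpha = 0.02
Step 1: grad_x = 2*8*2.8385 = 45.416, grad_y = 2*2*1.943 = 7.772
  x_1 = 2.8385 - 0.02*45.416 = 1.9302
  y_1 = 1.943 - 0.02*7.772 = 1.7876
Step 2: grad_x = 2*8*1.9302 = 30.8829, grad_y = 2*2*1.7876 = 7.1502
  x_2 = 1.9302 - 0.02*30.8829 = 1.3125
  y_2 = 1.7876 - 0.02*7.1502 = 1.6446
Step 3: grad_x = 2*8*1.3125 = 21.0004, grad_y = 2*2*1.6446 = 6.5782
  x_3 = 1.3125 - 0.02*21.0004 = 0.8925
  y_3 = 1.6446 - 0.02*6.5782 = 1.513
Step 4: grad_x = 2*8*0.8925 = 14.2802, grad_y = 2*2*1.513 = 6.052
  x_4 = 0.8925 - 0.02*14.2802 = 0.6069
  y_4 = 1.513 - 0.02*6.052 = 1.392
f(0.6069, 1.392) = 8*0.6069^2 + 2*1.392^2 = 6.8218


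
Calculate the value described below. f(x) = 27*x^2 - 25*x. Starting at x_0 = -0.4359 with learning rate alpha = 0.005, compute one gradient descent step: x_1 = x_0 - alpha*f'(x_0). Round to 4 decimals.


We compute the gradient at x_0 and apply the update.
f'(x) = 54*x - 25
f'(-0.4359) = 54*-0.4359 - 25 = -48.5386
x_1 = -0.4359 - 0.005*-48.5386 = -0.1932


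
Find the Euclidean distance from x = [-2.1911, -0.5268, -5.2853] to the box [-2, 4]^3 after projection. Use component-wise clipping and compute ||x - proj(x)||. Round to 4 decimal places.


Project each component onto [-2, 4].
clip(-2.1911) = -2.0, clip(-0.5268) = -0.5268, clip(-5.2853) = -2.0
Projection = [-2.0, -0.5268, -2.0]
Squared diffs: [0.0365, 0.0, 10.7932]
Distance = sqrt(10.8297) = 3.2909


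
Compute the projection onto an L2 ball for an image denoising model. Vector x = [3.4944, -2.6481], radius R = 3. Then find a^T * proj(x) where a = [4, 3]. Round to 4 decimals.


Step 1: Compute ||x|| (intermediates to 6 decimals).
||x|| = sqrt(3.4944^2 + (-2.6481)^2) = 4.384434
Step 2: Project.
Since ||x|| > R, scale = R/||x|| = 3/4.384434 = 0.684239, proj(x) = scale * x
proj(x) = [2.391005, -1.811933]
Step 3: Dot product.
a^T * proj(x) = 4*2.391005 + 3*(-1.811933) = 4.1282


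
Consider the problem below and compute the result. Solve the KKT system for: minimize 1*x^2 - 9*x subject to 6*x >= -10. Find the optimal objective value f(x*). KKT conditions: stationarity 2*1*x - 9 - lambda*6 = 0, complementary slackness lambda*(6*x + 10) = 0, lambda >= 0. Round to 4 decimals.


Step 1: Try lambda = 0 (constraint inactive).
Stationarity: 2*1*x - 9 = 0
x* = 9/(2*1) = 4.5
Check constraint: 6*4.5 = 27.0 >= -10 -- satisfied.
Step 2: Compute optimal value.
f(x*) = 1*4.5^2 - 9*4.5 = -20.25


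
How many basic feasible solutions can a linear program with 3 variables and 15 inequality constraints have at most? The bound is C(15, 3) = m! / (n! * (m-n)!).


Each vertex corresponds to some choice of n active constraints out of m, so the number of vertices is at most C(m, n) = m! / (n!(m-n)!).
m = 15, n = 3
Numerator: 15 * 14 * 13
Denominator: 3! = 6
C(15, 3) = 455


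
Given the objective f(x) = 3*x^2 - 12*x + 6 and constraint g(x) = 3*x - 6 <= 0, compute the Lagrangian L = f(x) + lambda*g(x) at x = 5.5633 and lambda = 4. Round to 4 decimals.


Step 1: Evaluate f(x).
f(5.5633) = 3*5.5633^2 - 12*5.5633 + 6 = 32.0913
Step 2: Evaluate g(x).
g(5.5633) = 3*5.5633 - 6 = 10.6899
Step 3: Compute Lagrangian.
L = 32.0913 + 4*10.6899 = 74.8509


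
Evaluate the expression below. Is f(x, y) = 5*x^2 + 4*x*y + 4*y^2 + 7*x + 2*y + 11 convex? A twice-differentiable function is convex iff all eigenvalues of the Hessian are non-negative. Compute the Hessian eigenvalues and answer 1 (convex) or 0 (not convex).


The Hessian of f(x,y) = 5*x^2 + 4*x*y + 4*y^2 + 7*x + 2*y + 11 is:
H = [[10, 4], [4, 8]]
Trace = 10 + 8 = 18
Determinant = 10*8 - (4)^2 = 64
Discriminant = (18)^2 - 4*64 = 68.0
Eigenvalues: lambda_1 = 4.8769, lambda_2 = 13.1231
The function is convex.

1


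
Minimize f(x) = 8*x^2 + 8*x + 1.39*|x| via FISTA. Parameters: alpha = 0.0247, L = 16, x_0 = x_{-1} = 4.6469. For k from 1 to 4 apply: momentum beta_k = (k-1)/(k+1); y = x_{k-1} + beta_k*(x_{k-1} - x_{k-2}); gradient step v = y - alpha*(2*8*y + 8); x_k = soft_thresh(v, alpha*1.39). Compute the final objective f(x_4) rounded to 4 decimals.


FISTA on f(x) = 8*x^2 + 8*x + 1.39*|x|
L = 16, alpha = 0.0247
Iteration 1: beta = 0.0, y = 4.6469 + 0.0*(4.6469 - 4.6469) = 4.6469
  grad(y) = 82.3504, v = y - alpha*grad = 2.6128
  prox(v) = soft_thresh(2.6128, 0.0343) = 2.5785
Iteration 2: beta = 0.3333, y = 2.5785 + 0.3333*(2.5785 - 4.6469) = 1.889
  grad(y) = 38.2248, v = y - alpha*grad = 0.9449
  prox(v) = soft_thresh(0.9449, 0.0343) = 0.9106
Iteration 3: beta = 0.5, y = 0.9106 + 0.5*(0.9106 - 2.5785) = 0.0766
  grad(y) = 9.2254, v = y - alpha*grad = -0.1513
  prox(v) = soft_thresh(-0.1513, 0.0343) = -0.1169
Iteration 4: beta = 0.6, y = -0.1169 + 0.6*(-0.1169 - 0.9106) = -0.7335
  grad(y) = -3.7352, v = y - alpha*grad = -0.6412
  prox(v) = soft_thresh(-0.6412, 0.0343) = -0.6069
f(x_4) = 8*(-0.6069)^2 + 8*(-0.6069) + 1.39*|-0.6069| = -1.0651


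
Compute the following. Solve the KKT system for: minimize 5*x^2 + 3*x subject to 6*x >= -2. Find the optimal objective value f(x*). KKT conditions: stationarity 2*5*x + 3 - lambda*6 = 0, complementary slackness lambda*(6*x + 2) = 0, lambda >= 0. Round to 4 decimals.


Step 1: Try lambda = 0 (constraint inactive).
Stationarity: 2*5*x + 3 = 0
x* = -3/(2*5) = -0.3
Check constraint: 6*-0.3 = -1.8 >= -2 -- satisfied.
Step 2: Compute optimal value.
f(x*) = 5*(-0.3)^2 + 3*(-0.3) = -0.45


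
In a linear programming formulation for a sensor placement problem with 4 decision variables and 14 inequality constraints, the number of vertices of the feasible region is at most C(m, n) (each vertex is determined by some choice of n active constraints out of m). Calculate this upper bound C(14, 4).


Each vertex corresponds to some choice of n active constraints out of m, so the number of vertices is at most C(m, n) = m! / (n!(m-n)!).
m = 14, n = 4
Numerator: 14 * 13 * 12 * 11
Denominator: 4! = 24
C(14, 4) = 1001


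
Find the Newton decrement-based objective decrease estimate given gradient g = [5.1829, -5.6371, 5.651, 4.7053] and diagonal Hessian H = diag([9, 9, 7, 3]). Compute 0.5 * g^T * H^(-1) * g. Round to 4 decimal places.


Step 1: H is diagonal, so H^(-1) * g = [0.5759, -0.6263, 0.8073, 1.5684].
Step 2: g^T H^(-1) g = sum_i g_i^2 / H_ii
  = (5.1829)^2/9 + (-5.6371)^2/9 + (5.651)^2/7 + (4.7053)^2/3
  = 2.9847 + 3.5308 + 4.562 + 7.3799 = 18.4574
Step 3: Objective decrease = 0.5 * g^T H^(-1) g = 9.2287


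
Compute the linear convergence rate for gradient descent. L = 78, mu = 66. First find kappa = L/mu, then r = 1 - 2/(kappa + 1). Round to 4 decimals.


Step 1: Compute the condition number.
kappa = L/mu = 78/66 = 1.1818
Step 2: Compute the convergence rate.
r = 1 - 2/(kappa + 1) = 1 - 2*mu/(L + mu) = (L - mu)/(L + mu) = 12/144 = 0.0833


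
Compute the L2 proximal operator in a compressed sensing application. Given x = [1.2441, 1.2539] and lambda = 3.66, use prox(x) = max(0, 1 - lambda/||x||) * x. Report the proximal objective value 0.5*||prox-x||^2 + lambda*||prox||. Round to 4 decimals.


Step 1: Compute ||x||.
||x|| = 1.7664
Step 2: Compute scaling factor.
scale = max(0, 1 - 3.66/1.7664) = 0.0
Step 3: prox(x) = [0.0, 0.0]
||prox(x)|| = 0.0
Step 4: Proximal objective.
0.5*||prox-x||^2 = 1.56
lambda*||prox|| = 0.0
Total = 1.56


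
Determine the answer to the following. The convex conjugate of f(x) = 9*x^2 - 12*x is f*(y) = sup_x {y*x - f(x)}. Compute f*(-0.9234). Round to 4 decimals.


f*(y) = sup_x {y*x - a*x^2 - b*x} = sup_x {(y-b)*x - a*x^2}
FOC: (y - b) - 2a*x = 0 => x* = (y - b)/(2a)
x* = (-0.9234 + 12)/(2*9) = 0.6154
f*(-0.9234) = (y-b)^2/(4a) = (-0.9234 + 12)^2/(4*9)
= 122.6911/36 = 3.4081


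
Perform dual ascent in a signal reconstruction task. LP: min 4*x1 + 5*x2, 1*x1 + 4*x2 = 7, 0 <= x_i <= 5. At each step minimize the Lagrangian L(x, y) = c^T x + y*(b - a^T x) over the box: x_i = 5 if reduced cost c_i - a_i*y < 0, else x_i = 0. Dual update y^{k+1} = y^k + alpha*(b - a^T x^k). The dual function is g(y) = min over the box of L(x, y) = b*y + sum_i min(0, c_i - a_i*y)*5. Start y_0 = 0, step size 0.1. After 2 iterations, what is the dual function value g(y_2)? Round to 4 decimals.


Dual ascent for LP: min 4*x1 + 5*x2, 1*x1 + 4*x2 = 7, 0 <= x_i <= 5
Step 1: y^k = 0.0, reduced costs: (4.0, 5.0)
  x^k = (0.0, 0.0), subgradient = b - a^T x = 7.0
  y^{k+1} = 0.0 + 0.1*7.0 = 0.7
Step 2: y^k = 0.7, reduced costs: (3.3, 2.2)
  x^k = (0.0, 0.0), subgradient = b - a^T x = 7.0
  y^{k+1} = 0.7 + 0.1*7.0 = 1.4
Dual objective at y_2 = 1.4: reduced costs (2.6, -0.6), box minimizer x = (0.0, 5.0)
g(y_2) = b*y + (c1 - a1*y)*x1 + (c2 - a2*y)*x2 = 7*1.4 + 2.6*0.0 + (-0.6)*5.0 = 9.8 + 0.0 - 3.0 = 6.8


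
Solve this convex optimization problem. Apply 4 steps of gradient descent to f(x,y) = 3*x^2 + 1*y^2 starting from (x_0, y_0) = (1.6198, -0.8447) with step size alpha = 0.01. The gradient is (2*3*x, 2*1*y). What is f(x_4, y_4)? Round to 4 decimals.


Gradient descent on f(x,y) = 3*x^2 + 1*y^2.
Starting point: (1.6198, -0.8447), alpha = 0.01
Step 1: grad_x = 2*3*1.6198 = 9.7188, grad_y = 2*1*-0.8447 = -1.6894
  x_1 = 1.6198 - 0.01*9.7188 = 1.5226
  y_1 = -0.8447 - 0.01*-1.6894 = -0.8278
Step 2: grad_x = 2*3*1.5226 = 9.1357, grad_y = 2*1*-0.8278 = -1.6556
  x_2 = 1.5226 - 0.01*9.1357 = 1.4313
  y_2 = -0.8278 - 0.01*-1.6556 = -0.8112
Step 3: grad_x = 2*3*1.4313 = 8.5875, grad_y = 2*1*-0.8112 = -1.6225
  x_3 = 1.4313 - 0.01*8.5875 = 1.3454
  y_3 = -0.8112 - 0.01*-1.6225 = -0.795
Step 4: grad_x = 2*3*1.3454 = 8.0723, grad_y = 2*1*-0.795 = -1.59
  x_4 = 1.3454 - 0.01*8.0723 = 1.2647
  y_4 = -0.795 - 0.01*-1.59 = -0.7791
f(1.2647, -0.7791) = 3*1.2647^2 + 1*(-0.7791)^2 = 5.4051


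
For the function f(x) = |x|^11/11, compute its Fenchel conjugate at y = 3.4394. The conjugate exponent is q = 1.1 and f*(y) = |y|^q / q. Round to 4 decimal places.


The conjugate exponent q satisfies 1/p + 1/q = 1.
p = 11, so q = 11/(11 - 1) = 1.1
|y|^q = 3.4394^1.1 = 3.8916
f*(3.4394) = 3.8916 / 1.1 = 3.5378
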